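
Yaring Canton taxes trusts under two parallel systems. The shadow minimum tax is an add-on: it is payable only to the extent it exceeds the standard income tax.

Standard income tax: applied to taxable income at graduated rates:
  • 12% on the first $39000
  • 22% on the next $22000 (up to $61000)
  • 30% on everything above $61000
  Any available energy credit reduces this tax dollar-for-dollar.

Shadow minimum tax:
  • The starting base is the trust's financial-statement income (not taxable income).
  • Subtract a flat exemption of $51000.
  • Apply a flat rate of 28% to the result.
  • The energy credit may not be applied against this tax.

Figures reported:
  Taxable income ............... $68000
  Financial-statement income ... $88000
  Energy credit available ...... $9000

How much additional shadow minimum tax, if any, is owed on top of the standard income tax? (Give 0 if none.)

Standard income tax:
  $39000 × 12% = $4680
  $22000 × 22% = $4840
  $7000 × 30% = $2100
  → $11620
  Less energy credit $9000 → $2620

Shadow minimum tax:
  Base (financial-statement income): $88000
  Less exemption $51000 → base $37000
  $37000 × 28% = $10360

Excess of shadow minimum tax over standard income tax: $10360 − $2620 = $7740.

$7740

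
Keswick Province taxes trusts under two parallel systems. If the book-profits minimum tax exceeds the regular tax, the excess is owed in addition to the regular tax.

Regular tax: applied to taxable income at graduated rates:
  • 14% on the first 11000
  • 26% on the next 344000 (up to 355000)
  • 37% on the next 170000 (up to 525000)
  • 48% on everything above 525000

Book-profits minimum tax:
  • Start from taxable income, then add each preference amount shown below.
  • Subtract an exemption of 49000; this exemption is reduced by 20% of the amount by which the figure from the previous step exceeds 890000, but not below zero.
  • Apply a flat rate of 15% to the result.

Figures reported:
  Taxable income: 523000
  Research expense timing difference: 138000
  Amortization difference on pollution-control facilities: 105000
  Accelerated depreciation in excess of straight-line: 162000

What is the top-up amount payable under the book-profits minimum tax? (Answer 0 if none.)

Book-profits minimum tax:
  Adjusted income: 523000 + 138000 + 105000 + 162000 = 928000
  Exemption: 49000 − 20% × (928000 − 890000) = 49000 − 7600 = 41400
  Base: 928000 − 41400 = 886600
  886600 × 15% = 132990

Regular tax:
  11000 × 14% = 1540
  344000 × 26% = 89440
  168000 × 37% = 62160
  → 153140

132990 ≤ 153140, so no add-on is due.

0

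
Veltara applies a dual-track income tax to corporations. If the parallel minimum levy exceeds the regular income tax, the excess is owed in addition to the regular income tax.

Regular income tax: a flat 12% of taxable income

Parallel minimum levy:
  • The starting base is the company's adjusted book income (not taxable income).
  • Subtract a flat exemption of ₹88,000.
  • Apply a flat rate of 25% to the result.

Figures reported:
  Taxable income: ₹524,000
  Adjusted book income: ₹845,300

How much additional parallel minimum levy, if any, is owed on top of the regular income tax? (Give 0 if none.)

Parallel minimum levy:
  Base (adjusted book income): ₹845,300
  Less exemption ₹88,000 → base ₹757,300
  ₹757,300 × 25% = ₹189,325

Regular income tax:
  ₹524,000 × 12% = ₹62,880

Excess of parallel minimum levy over regular income tax: ₹189,325 − ₹62,880 = ₹126,445.

₹126,445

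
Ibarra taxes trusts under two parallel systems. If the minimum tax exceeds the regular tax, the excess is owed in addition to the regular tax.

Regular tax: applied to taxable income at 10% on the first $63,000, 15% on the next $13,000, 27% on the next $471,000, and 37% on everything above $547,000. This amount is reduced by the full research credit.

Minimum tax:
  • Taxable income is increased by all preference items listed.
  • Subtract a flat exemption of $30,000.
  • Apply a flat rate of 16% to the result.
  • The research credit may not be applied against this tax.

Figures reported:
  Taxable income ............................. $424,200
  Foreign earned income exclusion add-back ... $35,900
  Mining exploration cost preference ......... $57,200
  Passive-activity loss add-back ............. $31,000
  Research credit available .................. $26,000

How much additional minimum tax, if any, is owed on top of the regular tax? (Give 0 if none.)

Regular tax:
  $63,000 × 10% = $6,300
  $13,000 × 15% = $1,950
  $348,200 × 27% = $94,014
  → $102,264
  Less research credit $26,000 → $76,264

Minimum tax:
  Adjusted income: $424,200 + $35,900 + $57,200 + $31,000 = $548,300
  Less exemption $30,000 → base $518,300
  $518,300 × 16% = $82,928

Excess of minimum tax over regular tax: $82,928 − $76,264 = $6,664.

$6,664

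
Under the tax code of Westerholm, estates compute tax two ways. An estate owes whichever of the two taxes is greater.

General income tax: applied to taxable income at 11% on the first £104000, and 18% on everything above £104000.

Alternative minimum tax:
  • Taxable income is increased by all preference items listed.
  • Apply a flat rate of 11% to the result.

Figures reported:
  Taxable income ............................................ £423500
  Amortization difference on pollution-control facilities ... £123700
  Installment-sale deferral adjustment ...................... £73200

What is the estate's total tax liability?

General income tax:
  £104000 × 11% = £11440
  £319500 × 18% = £57510
  → £68950

Alternative minimum tax:
  Adjusted income: £423500 + £123700 + £73200 = £620400
  £620400 × 11% = £68244

£68950 > £68244, so the general income tax governs.

£68950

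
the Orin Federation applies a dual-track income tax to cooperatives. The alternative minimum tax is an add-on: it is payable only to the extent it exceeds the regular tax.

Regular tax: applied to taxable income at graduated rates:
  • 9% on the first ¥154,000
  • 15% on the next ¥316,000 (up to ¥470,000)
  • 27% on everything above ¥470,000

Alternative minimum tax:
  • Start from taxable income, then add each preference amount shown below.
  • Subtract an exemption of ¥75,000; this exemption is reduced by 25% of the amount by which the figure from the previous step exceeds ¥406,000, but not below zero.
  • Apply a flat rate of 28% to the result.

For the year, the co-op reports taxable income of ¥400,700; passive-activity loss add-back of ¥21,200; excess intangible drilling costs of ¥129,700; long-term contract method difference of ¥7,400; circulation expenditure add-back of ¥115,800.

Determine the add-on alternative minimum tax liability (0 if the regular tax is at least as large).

¥135,895

Alternative minimum tax:
  Adjusted income: ¥400,700 + ¥21,200 + ¥129,700 + ¥7,400 + ¥115,800 = ¥674,800
  Exemption: ¥75,000 − 25% × (¥674,800 − ¥406,000) = ¥75,000 − ¥67,200 = ¥7,800
  Base: ¥674,800 − ¥7,800 = ¥667,000
  ¥667,000 × 28% = ¥186,760

Regular tax:
  ¥154,000 × 9% = ¥13,860
  ¥246,700 × 15% = ¥37,005
  → ¥50,865

Excess of alternative minimum tax over regular tax: ¥186,760 − ¥50,865 = ¥135,895.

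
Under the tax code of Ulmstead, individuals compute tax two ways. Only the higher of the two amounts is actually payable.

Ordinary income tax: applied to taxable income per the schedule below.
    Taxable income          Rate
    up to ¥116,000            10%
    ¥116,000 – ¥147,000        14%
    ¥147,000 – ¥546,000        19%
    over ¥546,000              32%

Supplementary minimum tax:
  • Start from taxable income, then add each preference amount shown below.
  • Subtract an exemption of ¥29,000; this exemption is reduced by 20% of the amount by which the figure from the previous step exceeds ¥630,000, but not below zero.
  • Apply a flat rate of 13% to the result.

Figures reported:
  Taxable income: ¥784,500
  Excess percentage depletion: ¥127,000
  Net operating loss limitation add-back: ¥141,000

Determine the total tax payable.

Supplementary minimum tax:
  Adjusted income: ¥784,500 + ¥127,000 + ¥141,000 = ¥1,052,500
  Exemption: 20% × (¥1,052,500 − ¥630,000) = ¥84,500 ≥ ¥29,000, so the exemption is fully phased out
  Base: ¥1,052,500 − ¥0 = ¥1,052,500
  ¥1,052,500 × 13% = ¥136,825

Ordinary income tax:
  ¥116,000 × 10% = ¥11,600
  ¥31,000 × 14% = ¥4,340
  ¥399,000 × 19% = ¥75,810
  ¥238,500 × 32% = ¥76,320
  → ¥168,070

¥168,070 > ¥136,825, so the ordinary income tax governs.

¥168,070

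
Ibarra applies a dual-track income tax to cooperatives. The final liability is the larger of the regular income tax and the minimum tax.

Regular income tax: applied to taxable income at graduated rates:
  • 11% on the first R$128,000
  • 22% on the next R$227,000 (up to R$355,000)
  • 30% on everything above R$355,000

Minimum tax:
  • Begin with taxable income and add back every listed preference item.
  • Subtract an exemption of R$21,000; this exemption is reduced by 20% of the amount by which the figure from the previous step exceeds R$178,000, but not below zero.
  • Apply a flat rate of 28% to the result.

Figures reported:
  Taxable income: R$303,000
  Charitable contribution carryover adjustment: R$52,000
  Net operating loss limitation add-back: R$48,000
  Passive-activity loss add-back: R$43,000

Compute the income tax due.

Regular income tax:
  R$128,000 × 11% = R$14,080
  R$175,000 × 22% = R$38,500
  → R$52,580

Minimum tax:
  Adjusted income: R$303,000 + R$52,000 + R$48,000 + R$43,000 = R$446,000
  Exemption: 20% × (R$446,000 − R$178,000) = R$53,600 ≥ R$21,000, so the exemption is fully phased out
  Base: R$446,000 − R$0 = R$446,000
  R$446,000 × 28% = R$124,880

R$124,880 > R$52,580, so the minimum tax is the binding amount.

R$124,880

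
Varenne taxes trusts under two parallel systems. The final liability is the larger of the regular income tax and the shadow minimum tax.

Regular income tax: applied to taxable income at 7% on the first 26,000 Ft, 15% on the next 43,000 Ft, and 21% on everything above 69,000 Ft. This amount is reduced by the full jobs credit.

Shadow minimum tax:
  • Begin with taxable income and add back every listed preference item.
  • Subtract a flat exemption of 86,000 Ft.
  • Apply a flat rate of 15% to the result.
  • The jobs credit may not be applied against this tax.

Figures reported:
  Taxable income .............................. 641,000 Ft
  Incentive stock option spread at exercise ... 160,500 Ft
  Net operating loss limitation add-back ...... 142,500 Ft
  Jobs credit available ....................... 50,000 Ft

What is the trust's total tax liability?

Shadow minimum tax:
  Adjusted income: 641,000 Ft + 160,500 Ft + 142,500 Ft = 944,000 Ft
  Less exemption 86,000 Ft → base 858,000 Ft
  858,000 Ft × 15% = 128,700 Ft

Regular income tax:
  26,000 Ft × 7% = 1,820 Ft
  43,000 Ft × 15% = 6,450 Ft
  572,000 Ft × 21% = 120,120 Ft
  → 128,390 Ft
  Less jobs credit 50,000 Ft → 78,390 Ft

128,700 Ft > 78,390 Ft, so the shadow minimum tax is the binding amount.

128,700 Ft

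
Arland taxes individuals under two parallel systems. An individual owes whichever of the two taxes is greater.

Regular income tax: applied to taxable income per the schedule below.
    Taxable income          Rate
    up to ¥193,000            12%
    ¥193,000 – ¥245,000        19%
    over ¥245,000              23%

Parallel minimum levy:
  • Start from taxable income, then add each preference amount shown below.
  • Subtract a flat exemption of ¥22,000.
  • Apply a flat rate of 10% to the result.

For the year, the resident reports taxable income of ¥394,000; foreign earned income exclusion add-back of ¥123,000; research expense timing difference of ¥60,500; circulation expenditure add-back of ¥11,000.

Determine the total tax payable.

Regular income tax:
  ¥193,000 × 12% = ¥23,160
  ¥52,000 × 19% = ¥9,880
  ¥149,000 × 23% = ¥34,270
  → ¥67,310

Parallel minimum levy:
  Adjusted income: ¥394,000 + ¥123,000 + ¥60,500 + ¥11,000 = ¥588,500
  Less exemption ¥22,000 → base ¥566,500
  ¥566,500 × 10% = ¥56,650

¥67,310 > ¥56,650, so the regular income tax governs.

¥67,310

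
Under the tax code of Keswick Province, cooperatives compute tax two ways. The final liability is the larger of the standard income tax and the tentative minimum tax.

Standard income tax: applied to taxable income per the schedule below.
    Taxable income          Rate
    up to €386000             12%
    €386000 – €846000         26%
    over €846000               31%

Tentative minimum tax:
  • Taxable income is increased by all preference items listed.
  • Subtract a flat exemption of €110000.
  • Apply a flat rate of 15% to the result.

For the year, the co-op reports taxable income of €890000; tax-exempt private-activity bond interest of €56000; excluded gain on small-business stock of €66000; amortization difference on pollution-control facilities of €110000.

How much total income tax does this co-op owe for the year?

Tentative minimum tax:
  Adjusted income: €890000 + €56000 + €66000 + €110000 = €1122000
  Less exemption €110000 → base €1012000
  €1012000 × 15% = €151800

Standard income tax:
  €386000 × 12% = €46320
  €460000 × 26% = €119600
  €44000 × 31% = €13640
  → €179560

€179560 > €151800, so the standard income tax governs.

€179560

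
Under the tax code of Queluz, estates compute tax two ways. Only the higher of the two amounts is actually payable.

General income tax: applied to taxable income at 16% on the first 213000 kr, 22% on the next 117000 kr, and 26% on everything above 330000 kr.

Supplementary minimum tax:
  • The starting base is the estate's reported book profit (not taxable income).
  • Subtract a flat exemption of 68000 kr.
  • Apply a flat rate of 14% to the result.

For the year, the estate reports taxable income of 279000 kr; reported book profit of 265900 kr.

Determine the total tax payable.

Supplementary minimum tax:
  Base (reported book profit): 265900 kr
  Less exemption 68000 kr → base 197900 kr
  197900 kr × 14% = 27706 kr

General income tax:
  213000 kr × 16% = 34080 kr
  66000 kr × 22% = 14520 kr
  → 48600 kr

48600 kr > 27706 kr, so the general income tax governs.

48600 kr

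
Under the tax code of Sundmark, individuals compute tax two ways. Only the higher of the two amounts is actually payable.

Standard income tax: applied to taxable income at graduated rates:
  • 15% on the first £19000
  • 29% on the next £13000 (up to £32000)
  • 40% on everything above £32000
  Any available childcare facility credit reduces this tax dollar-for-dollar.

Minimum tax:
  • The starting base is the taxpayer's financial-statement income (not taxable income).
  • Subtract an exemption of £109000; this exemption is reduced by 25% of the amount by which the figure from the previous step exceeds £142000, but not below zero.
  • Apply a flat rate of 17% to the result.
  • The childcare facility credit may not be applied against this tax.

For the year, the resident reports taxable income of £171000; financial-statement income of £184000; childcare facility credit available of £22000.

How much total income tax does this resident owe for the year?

Minimum tax:
  Base (financial-statement income): £184000
  Exemption: £109000 − 25% × (£184000 − £142000) = £109000 − £10500 = £98500
  Base: £184000 − £98500 = £85500
  £85500 × 17% = £14535

Standard income tax:
  £19000 × 15% = £2850
  £13000 × 29% = £3770
  £139000 × 40% = £55600
  → £62220
  Less childcare facility credit £22000 → £40220

£40220 > £14535, so the standard income tax governs.

£40220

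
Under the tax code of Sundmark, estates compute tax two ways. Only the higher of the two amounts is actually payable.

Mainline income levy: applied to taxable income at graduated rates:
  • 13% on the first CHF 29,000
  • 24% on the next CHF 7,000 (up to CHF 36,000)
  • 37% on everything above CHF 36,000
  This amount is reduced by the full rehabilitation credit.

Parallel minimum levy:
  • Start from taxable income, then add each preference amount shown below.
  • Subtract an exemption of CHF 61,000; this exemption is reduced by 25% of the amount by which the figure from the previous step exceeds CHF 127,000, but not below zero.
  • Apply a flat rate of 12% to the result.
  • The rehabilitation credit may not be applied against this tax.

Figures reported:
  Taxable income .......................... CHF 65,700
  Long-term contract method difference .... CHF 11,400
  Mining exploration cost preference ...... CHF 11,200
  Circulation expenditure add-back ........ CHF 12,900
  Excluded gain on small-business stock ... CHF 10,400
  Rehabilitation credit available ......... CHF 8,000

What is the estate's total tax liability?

CHF 8,439

Parallel minimum levy:
  Adjusted income: CHF 65,700 + CHF 11,400 + CHF 11,200 + CHF 12,900 + CHF 10,400 = CHF 111,600
  Exemption: CHF 111,600 ≤ CHF 127,000, so full CHF 61,000 applies
  Base: CHF 111,600 − CHF 61,000 = CHF 50,600
  CHF 50,600 × 12% = CHF 6,072

Mainline income levy:
  CHF 29,000 × 13% = CHF 3,770
  CHF 7,000 × 24% = CHF 1,680
  CHF 29,700 × 37% = CHF 10,989
  → CHF 16,439
  Less rehabilitation credit CHF 8,000 → CHF 8,439

CHF 8,439 > CHF 6,072, so the mainline income levy governs.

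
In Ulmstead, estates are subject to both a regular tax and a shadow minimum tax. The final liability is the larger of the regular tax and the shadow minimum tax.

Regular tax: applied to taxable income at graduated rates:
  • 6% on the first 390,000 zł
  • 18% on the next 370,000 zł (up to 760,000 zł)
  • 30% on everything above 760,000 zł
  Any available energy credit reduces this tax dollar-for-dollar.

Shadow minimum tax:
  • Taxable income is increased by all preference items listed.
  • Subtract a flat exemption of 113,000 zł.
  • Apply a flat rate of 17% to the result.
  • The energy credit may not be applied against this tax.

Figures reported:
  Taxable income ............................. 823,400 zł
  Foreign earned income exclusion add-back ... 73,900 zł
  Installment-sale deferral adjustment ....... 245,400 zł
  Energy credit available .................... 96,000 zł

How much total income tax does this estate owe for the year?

Regular tax:
  390,000 zł × 6% = 23,400 zł
  370,000 zł × 18% = 66,600 zł
  63,400 zł × 30% = 19,020 zł
  → 109,020 zł
  Less energy credit 96,000 zł → 13,020 zł

Shadow minimum tax:
  Adjusted income: 823,400 zł + 73,900 zł + 245,400 zł = 1,142,700 zł
  Less exemption 113,000 zł → base 1,029,700 zł
  1,029,700 zł × 17% = 175,049 zł

175,049 zł > 13,020 zł, so the shadow minimum tax is the binding amount.

175,049 zł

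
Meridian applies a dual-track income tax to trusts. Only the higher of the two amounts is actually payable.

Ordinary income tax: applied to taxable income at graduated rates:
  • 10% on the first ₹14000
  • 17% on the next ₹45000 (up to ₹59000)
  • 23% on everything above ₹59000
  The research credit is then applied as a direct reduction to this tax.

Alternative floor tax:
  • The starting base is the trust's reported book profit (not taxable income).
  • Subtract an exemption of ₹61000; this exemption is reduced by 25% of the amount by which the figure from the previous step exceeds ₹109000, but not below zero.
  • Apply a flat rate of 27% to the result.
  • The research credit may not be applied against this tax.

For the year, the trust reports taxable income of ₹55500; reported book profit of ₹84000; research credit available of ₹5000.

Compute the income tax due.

₹6210

Alternative floor tax:
  Base (reported book profit): ₹84000
  Exemption: ₹84000 ≤ ₹109000, so full ₹61000 applies
  Base: ₹84000 − ₹61000 = ₹23000
  ₹23000 × 27% = ₹6210

Ordinary income tax:
  ₹14000 × 10% = ₹1400
  ₹41500 × 17% = ₹7055
  → ₹8455
  Less research credit ₹5000 → ₹3455

₹6210 > ₹3455, so the alternative floor tax is the binding amount.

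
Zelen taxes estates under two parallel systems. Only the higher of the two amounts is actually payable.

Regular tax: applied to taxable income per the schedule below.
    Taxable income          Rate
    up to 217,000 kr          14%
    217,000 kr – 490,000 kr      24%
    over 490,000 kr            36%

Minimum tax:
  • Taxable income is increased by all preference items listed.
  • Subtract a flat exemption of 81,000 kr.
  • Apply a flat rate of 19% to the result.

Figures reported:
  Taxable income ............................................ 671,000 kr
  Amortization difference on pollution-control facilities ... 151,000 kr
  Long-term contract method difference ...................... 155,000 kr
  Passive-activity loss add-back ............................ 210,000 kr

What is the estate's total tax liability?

210,140 kr

Regular tax:
  217,000 kr × 14% = 30,380 kr
  273,000 kr × 24% = 65,520 kr
  181,000 kr × 36% = 65,160 kr
  → 161,060 kr

Minimum tax:
  Adjusted income: 671,000 kr + 151,000 kr + 155,000 kr + 210,000 kr = 1,187,000 kr
  Less exemption 81,000 kr → base 1,106,000 kr
  1,106,000 kr × 19% = 210,140 kr

210,140 kr > 161,060 kr, so the minimum tax is the binding amount.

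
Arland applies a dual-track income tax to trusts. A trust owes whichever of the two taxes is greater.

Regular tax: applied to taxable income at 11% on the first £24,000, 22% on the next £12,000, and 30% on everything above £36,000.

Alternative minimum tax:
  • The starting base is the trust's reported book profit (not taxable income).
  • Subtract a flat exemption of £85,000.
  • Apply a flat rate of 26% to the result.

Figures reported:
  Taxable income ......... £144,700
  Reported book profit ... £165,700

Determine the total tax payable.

£37,890

Regular tax:
  £24,000 × 11% = £2,640
  £12,000 × 22% = £2,640
  £108,700 × 30% = £32,610
  → £37,890

Alternative minimum tax:
  Base (reported book profit): £165,700
  Less exemption £85,000 → base £80,700
  £80,700 × 26% = £20,982

£37,890 > £20,982, so the regular tax governs.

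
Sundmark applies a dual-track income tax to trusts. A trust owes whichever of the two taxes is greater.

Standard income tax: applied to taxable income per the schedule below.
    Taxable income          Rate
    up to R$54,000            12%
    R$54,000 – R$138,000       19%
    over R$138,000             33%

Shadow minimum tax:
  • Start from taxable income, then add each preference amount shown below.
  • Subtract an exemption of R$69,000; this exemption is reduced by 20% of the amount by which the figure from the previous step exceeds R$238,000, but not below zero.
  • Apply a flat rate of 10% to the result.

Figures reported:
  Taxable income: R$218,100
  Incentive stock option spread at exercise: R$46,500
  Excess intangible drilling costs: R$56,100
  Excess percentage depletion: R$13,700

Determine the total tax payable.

Shadow minimum tax:
  Adjusted income: R$218,100 + R$46,500 + R$56,100 + R$13,700 = R$334,400
  Exemption: R$69,000 − 20% × (R$334,400 − R$238,000) = R$69,000 − R$19,280 = R$49,720
  Base: R$334,400 − R$49,720 = R$284,680
  R$284,680 × 10% = R$28,468

Standard income tax:
  R$54,000 × 12% = R$6,480
  R$84,000 × 19% = R$15,960
  R$80,100 × 33% = R$26,433
  → R$48,873

R$48,873 > R$28,468, so the standard income tax governs.

R$48,873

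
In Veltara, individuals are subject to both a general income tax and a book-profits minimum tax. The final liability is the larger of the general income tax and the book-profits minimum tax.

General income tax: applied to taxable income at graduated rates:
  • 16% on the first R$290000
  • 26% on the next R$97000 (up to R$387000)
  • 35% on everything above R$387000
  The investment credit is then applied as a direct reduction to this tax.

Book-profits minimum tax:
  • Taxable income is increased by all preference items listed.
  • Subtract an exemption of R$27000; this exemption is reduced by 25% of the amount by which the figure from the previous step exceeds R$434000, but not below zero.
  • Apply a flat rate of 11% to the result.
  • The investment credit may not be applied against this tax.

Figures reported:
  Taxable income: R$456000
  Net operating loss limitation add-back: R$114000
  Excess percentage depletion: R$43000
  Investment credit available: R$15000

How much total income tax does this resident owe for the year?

General income tax:
  R$290000 × 16% = R$46400
  R$97000 × 26% = R$25220
  R$69000 × 35% = R$24150
  → R$95770
  Less investment credit R$15000 → R$80770

Book-profits minimum tax:
  Adjusted income: R$456000 + R$114000 + R$43000 = R$613000
  Exemption: 25% × (R$613000 − R$434000) = R$44750 ≥ R$27000, so the exemption is fully phased out
  Base: R$613000 − R$0 = R$613000
  R$613000 × 11% = R$67430

R$80770 > R$67430, so the general income tax governs.

R$80770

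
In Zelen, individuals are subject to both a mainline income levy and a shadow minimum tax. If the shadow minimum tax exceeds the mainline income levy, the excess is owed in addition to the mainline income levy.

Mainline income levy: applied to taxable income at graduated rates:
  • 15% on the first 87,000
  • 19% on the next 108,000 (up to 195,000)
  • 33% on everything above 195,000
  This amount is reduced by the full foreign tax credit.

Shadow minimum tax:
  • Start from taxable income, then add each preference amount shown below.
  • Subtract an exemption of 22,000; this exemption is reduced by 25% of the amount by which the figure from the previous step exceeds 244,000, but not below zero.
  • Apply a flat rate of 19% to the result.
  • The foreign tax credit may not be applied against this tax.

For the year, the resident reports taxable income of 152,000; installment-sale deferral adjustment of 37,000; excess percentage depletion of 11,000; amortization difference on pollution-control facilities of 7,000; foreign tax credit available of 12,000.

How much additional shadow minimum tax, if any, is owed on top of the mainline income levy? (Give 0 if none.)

21,750

Mainline income levy:
  87,000 × 15% = 13,050
  65,000 × 19% = 12,350
  → 25,400
  Less foreign tax credit 12,000 → 13,400

Shadow minimum tax:
  Adjusted income: 152,000 + 37,000 + 11,000 + 7,000 = 207,000
  Exemption: 207,000 ≤ 244,000, so full 22,000 applies
  Base: 207,000 − 22,000 = 185,000
  185,000 × 19% = 35,150

Excess of shadow minimum tax over mainline income levy: 35,150 − 13,400 = 21,750.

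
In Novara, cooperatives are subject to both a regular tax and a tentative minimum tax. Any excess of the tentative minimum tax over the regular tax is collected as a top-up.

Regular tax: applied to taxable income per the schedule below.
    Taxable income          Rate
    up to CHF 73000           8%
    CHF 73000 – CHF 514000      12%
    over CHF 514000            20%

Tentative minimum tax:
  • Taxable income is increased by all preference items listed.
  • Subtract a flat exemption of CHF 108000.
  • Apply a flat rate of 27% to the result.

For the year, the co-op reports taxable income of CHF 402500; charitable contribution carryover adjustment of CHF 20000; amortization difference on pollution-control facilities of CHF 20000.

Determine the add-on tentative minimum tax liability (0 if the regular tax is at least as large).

Tentative minimum tax:
  Adjusted income: CHF 402500 + CHF 20000 + CHF 20000 = CHF 442500
  Less exemption CHF 108000 → base CHF 334500
  CHF 334500 × 27% = CHF 90315

Regular tax:
  CHF 73000 × 8% = CHF 5840
  CHF 329500 × 12% = CHF 39540
  → CHF 45380

Excess of tentative minimum tax over regular tax: CHF 90315 − CHF 45380 = CHF 44935.

CHF 44935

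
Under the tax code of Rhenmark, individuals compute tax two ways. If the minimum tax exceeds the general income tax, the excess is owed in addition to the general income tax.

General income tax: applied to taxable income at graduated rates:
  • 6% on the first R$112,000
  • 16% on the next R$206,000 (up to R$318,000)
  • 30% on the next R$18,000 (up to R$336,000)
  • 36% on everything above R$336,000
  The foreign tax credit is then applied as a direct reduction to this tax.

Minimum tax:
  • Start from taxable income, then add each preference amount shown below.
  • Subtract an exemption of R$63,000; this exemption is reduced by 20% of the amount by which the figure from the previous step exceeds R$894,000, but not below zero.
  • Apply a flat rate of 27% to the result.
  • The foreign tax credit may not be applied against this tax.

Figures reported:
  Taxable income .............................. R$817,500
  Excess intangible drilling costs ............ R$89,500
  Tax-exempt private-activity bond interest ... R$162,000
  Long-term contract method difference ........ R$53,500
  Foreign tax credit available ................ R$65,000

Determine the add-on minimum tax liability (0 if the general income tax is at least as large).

R$144,984

General income tax:
  R$112,000 × 6% = R$6,720
  R$206,000 × 16% = R$32,960
  R$18,000 × 30% = R$5,400
  R$481,500 × 36% = R$173,340
  → R$218,420
  Less foreign tax credit R$65,000 → R$153,420

Minimum tax:
  Adjusted income: R$817,500 + R$89,500 + R$162,000 + R$53,500 = R$1,122,500
  Exemption: R$63,000 − 20% × (R$1,122,500 − R$894,000) = R$63,000 − R$45,700 = R$17,300
  Base: R$1,122,500 − R$17,300 = R$1,105,200
  R$1,105,200 × 27% = R$298,404

Excess of minimum tax over general income tax: R$298,404 − R$153,420 = R$144,984.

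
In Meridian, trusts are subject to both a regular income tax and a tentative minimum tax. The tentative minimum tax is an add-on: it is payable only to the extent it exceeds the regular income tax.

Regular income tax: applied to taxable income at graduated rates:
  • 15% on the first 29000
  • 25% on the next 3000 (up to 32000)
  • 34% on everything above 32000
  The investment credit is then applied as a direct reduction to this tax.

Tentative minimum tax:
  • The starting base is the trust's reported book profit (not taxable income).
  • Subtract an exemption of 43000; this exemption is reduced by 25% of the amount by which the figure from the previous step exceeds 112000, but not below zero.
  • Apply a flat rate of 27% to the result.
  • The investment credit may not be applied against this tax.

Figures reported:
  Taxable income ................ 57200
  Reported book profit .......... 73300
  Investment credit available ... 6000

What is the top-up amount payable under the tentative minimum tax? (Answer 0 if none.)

513

Regular income tax:
  29000 × 15% = 4350
  3000 × 25% = 750
  25200 × 34% = 8568
  → 13668
  Less investment credit 6000 → 7668

Tentative minimum tax:
  Base (reported book profit): 73300
  Exemption: 73300 ≤ 112000, so full 43000 applies
  Base: 73300 − 43000 = 30300
  30300 × 27% = 8181

Excess of tentative minimum tax over regular income tax: 8181 − 7668 = 513.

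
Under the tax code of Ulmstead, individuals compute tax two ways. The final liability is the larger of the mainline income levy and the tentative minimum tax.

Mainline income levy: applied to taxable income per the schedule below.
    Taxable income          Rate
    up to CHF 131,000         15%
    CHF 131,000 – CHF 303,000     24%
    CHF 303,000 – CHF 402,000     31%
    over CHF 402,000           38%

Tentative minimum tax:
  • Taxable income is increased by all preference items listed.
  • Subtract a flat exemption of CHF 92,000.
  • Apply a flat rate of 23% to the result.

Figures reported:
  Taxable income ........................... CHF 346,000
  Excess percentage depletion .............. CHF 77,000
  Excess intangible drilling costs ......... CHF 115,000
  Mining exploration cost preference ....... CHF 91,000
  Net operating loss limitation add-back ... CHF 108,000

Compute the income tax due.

CHF 148,350

Mainline income levy:
  CHF 131,000 × 15% = CHF 19,650
  CHF 172,000 × 24% = CHF 41,280
  CHF 43,000 × 31% = CHF 13,330
  → CHF 74,260

Tentative minimum tax:
  Adjusted income: CHF 346,000 + CHF 77,000 + CHF 115,000 + CHF 91,000 + CHF 108,000 = CHF 737,000
  Less exemption CHF 92,000 → base CHF 645,000
  CHF 645,000 × 23% = CHF 148,350

CHF 148,350 > CHF 74,260, so the tentative minimum tax is the binding amount.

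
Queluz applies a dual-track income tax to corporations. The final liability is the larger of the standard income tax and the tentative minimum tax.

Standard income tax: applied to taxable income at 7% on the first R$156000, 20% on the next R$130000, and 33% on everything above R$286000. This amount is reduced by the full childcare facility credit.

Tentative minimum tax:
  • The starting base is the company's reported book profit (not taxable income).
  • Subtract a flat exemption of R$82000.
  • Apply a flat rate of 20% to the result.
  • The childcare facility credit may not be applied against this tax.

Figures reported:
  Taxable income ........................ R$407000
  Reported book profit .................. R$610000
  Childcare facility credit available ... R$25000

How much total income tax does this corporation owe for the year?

Standard income tax:
  R$156000 × 7% = R$10920
  R$130000 × 20% = R$26000
  R$121000 × 33% = R$39930
  → R$76850
  Less childcare facility credit R$25000 → R$51850

Tentative minimum tax:
  Base (reported book profit): R$610000
  Less exemption R$82000 → base R$528000
  R$528000 × 20% = R$105600

R$105600 > R$51850, so the tentative minimum tax is the binding amount.

R$105600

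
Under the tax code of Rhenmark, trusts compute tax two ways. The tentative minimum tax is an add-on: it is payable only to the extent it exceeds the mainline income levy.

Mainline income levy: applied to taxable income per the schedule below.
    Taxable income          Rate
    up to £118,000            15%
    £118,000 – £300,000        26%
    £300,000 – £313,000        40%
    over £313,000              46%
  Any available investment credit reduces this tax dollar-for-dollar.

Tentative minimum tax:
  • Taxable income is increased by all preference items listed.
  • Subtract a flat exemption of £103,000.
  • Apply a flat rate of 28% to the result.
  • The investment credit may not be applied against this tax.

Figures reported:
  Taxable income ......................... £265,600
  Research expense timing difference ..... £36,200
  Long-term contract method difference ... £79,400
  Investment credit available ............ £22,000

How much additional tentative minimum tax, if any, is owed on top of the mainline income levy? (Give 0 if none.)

Tentative minimum tax:
  Adjusted income: £265,600 + £36,200 + £79,400 = £381,200
  Less exemption £103,000 → base £278,200
  £278,200 × 28% = £77,896

Mainline income levy:
  £118,000 × 15% = £17,700
  £147,600 × 26% = £38,376
  → £56,076
  Less investment credit £22,000 → £34,076

Excess of tentative minimum tax over mainline income levy: £77,896 − £34,076 = £43,820.

£43,820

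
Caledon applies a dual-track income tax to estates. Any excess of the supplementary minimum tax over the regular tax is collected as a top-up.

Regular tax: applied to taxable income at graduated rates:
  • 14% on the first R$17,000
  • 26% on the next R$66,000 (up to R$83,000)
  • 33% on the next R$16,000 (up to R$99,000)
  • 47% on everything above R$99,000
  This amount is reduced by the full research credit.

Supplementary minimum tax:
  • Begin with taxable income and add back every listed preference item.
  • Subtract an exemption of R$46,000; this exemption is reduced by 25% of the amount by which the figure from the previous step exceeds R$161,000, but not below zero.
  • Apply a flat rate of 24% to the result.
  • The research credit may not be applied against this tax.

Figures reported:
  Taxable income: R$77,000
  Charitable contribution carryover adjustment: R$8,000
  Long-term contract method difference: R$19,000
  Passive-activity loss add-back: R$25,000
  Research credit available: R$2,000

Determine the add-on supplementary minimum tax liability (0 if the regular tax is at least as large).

R$3,940

Supplementary minimum tax:
  Adjusted income: R$77,000 + R$8,000 + R$19,000 + R$25,000 = R$129,000
  Exemption: R$129,000 ≤ R$161,000, so full R$46,000 applies
  Base: R$129,000 − R$46,000 = R$83,000
  R$83,000 × 24% = R$19,920

Regular tax:
  R$17,000 × 14% = R$2,380
  R$60,000 × 26% = R$15,600
  → R$17,980
  Less research credit R$2,000 → R$15,980

Excess of supplementary minimum tax over regular tax: R$19,920 − R$15,980 = R$3,940.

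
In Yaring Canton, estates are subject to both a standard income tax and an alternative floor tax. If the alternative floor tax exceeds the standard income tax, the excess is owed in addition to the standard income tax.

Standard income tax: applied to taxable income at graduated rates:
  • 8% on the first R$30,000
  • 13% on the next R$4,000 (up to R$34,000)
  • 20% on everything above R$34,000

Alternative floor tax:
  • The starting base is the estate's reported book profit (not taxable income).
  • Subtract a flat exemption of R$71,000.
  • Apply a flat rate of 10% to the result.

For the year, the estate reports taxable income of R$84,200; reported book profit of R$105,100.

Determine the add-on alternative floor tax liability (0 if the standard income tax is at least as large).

Alternative floor tax:
  Base (reported book profit): R$105,100
  Less exemption R$71,000 → base R$34,100
  R$34,100 × 10% = R$3,410

Standard income tax:
  R$30,000 × 8% = R$2,400
  R$4,000 × 13% = R$520
  R$50,200 × 20% = R$10,040
  → R$12,960

R$3,410 ≤ R$12,960, so no add-on is due.

R$0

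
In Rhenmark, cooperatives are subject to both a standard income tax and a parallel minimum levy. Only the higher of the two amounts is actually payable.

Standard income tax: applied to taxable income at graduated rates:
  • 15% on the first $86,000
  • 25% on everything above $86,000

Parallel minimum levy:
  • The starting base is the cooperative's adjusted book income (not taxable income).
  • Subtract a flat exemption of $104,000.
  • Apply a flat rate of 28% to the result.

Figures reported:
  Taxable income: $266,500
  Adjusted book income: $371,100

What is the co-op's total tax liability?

$74,788

Standard income tax:
  $86,000 × 15% = $12,900
  $180,500 × 25% = $45,125
  → $58,025

Parallel minimum levy:
  Base (adjusted book income): $371,100
  Less exemption $104,000 → base $267,100
  $267,100 × 28% = $74,788

$74,788 > $58,025, so the parallel minimum levy is the binding amount.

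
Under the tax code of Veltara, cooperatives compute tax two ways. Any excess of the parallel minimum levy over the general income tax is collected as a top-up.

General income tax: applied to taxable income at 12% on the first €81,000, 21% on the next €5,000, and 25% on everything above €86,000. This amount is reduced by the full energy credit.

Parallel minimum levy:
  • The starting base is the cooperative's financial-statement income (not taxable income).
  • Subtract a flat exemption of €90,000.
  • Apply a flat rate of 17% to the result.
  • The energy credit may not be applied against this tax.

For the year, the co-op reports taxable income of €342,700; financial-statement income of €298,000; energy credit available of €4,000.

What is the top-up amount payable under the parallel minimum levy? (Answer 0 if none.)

General income tax:
  €81,000 × 12% = €9,720
  €5,000 × 21% = €1,050
  €256,700 × 25% = €64,175
  → €74,945
  Less energy credit €4,000 → €70,945

Parallel minimum levy:
  Base (financial-statement income): €298,000
  Less exemption €90,000 → base €208,000
  €208,000 × 17% = €35,360

€35,360 ≤ €70,945, so no add-on is due.

€0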